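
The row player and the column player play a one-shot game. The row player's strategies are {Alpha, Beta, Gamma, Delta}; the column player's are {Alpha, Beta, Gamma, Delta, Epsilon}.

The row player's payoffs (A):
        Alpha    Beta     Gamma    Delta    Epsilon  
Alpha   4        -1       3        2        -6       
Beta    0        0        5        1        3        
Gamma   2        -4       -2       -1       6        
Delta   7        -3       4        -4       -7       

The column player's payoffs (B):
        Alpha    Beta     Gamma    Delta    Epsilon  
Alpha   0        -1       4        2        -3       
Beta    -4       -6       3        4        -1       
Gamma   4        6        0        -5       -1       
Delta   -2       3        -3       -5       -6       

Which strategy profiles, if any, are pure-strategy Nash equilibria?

A profile is a Nash equilibrium when each player is best-responding to the other.
The row player's best responses — vs Alpha: Delta (payoff 7); vs Beta: Beta (payoff 0); vs Gamma: Beta (payoff 5); vs Delta: Alpha (payoff 2); vs Epsilon: Gamma (payoff 6).
The column player's best responses — vs Alpha: Gamma (payoff 4); vs Beta: Delta (payoff 4); vs Gamma: Beta (payoff 6); vs Delta: Beta (payoff 3).
No cell has both players best-responding. For instance, the row player's best reply to Delta is Alpha, but against Alpha the column player prefers Gamma over Delta.

There is no pure-strategy Nash equilibrium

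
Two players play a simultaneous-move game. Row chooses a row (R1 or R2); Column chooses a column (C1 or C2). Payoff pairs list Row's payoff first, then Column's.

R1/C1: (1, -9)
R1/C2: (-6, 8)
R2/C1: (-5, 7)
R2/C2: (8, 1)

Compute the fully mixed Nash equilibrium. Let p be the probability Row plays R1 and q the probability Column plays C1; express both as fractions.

In a mixed NE each player is indifferent between their pure strategies, so the opponent's mix sets the indifference.
Column indifferent between C1 and C2: p·(-9) + (1−p)·7 = p·8 + (1−p)·1 ⟹ 7 + (-16)p = 1 + 7p ⟹ p = 6/23.
Row indifferent between R1 and R2: q·1 + (1−q)·(-6) = q·(-5) + (1−q)·8 ⟹ (-6) + 7q = 8 + (-13)q ⟹ q = 7/10.

p = 6/23, q = 7/10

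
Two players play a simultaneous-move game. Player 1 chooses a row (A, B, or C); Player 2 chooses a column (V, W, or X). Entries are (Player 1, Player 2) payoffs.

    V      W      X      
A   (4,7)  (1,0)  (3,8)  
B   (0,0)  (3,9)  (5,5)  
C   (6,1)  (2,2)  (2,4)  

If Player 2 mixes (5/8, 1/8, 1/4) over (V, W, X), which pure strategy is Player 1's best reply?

C

Player 1's best reply maximizes expected payoff against the mix.
A: (5/8)·4 + (1/8)·1 + (1/4)·3 = 27/8
B: (5/8)·0 + (1/8)·3 + (1/4)·5 = 13/8
C: (5/8)·6 + (1/8)·2 + (1/4)·2 = 9/2
Highest expected payoff is 9/2, from C.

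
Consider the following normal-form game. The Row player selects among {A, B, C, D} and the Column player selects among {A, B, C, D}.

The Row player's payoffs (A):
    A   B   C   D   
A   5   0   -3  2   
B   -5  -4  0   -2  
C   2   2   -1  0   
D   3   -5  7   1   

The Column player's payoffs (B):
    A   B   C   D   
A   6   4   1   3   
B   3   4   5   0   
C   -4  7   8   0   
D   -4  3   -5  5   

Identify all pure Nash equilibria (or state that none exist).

(A, A)

Check mutual best responses: a cell is a NE iff neither player can gain by unilaterally deviating.
The Row player's best responses — vs A: A (payoff 5); vs B: C (payoff 2); vs C: D (payoff 7); vs D: A (payoff 2).
The Column player's best responses — vs A: A (payoff 6); vs B: C (payoff 5); vs C: C (payoff 8); vs D: D (payoff 5).
The only mutual best response is (A, A); neither player gains by switching there.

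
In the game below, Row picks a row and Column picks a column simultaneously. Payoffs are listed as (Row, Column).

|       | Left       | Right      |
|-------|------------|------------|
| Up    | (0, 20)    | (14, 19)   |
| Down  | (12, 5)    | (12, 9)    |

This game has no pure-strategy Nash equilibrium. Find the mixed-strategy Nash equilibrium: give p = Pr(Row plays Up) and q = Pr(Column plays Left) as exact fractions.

p = 4/5, q = 1/7

Each player's mixing probability is pinned down by making the *other* player indifferent.
Column indifferent between Left and Right: p·20 + (1−p)·5 = p·19 + (1−p)·9 ⟹ 5 + 15p = 9 + 10p ⟹ p = 4/5.
Row indifferent between Up and Down: q·0 + (1−q)·14 = q·12 + (1−q)·12 ⟹ 14 + (-14)q = 12 + 0q ⟹ q = 1/7.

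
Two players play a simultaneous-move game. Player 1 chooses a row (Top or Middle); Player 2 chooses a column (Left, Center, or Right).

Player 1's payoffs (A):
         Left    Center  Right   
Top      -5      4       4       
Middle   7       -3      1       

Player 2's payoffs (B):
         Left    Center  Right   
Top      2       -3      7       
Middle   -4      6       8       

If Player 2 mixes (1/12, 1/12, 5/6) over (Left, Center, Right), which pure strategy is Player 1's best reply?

Top

Compute Player 1's expected payoff from each pure strategy against the given mix.
Top: (1/12)·(-5) + (1/12)·4 + (5/6)·4 = 13/4
Middle: (1/12)·7 + (1/12)·(-3) + (5/6)·1 = 7/6
Highest expected payoff is 13/4, from Top.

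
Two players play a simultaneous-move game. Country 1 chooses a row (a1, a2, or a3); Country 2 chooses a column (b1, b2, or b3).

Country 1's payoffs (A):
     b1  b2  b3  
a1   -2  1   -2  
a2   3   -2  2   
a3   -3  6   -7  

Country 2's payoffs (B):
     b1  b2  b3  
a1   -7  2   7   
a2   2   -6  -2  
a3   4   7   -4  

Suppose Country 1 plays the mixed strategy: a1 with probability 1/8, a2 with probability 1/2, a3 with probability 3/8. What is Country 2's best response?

b1

Country 2's best reply maximizes expected payoff against the mix.
b1: (1/8)·(-7) + (1/2)·2 + (3/8)·4 = 13/8
b2: (1/8)·2 + (1/2)·(-6) + (3/8)·7 = -1/8
b3: (1/8)·7 + (1/2)·(-2) + (3/8)·(-4) = -13/8
Highest expected payoff is 13/8, from b1.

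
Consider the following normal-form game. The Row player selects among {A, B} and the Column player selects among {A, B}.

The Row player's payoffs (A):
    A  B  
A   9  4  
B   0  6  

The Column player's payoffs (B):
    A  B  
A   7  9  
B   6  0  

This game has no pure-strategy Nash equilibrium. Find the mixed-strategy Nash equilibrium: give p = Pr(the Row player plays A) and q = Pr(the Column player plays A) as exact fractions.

In a mixed NE each player is indifferent between their pure strategies, so the opponent's mix sets the indifference.
The Column player indifferent between A and B: p·7 + (1−p)·6 = p·9 + (1−p)·0 ⟹ 6 + 1p = 0 + 9p ⟹ p = 3/4.
The Row player indifferent between A and B: q·9 + (1−q)·4 = q·0 + (1−q)·6 ⟹ 4 + 5q = 6 + (-6)q ⟹ q = 2/11.

p = 3/4, q = 2/11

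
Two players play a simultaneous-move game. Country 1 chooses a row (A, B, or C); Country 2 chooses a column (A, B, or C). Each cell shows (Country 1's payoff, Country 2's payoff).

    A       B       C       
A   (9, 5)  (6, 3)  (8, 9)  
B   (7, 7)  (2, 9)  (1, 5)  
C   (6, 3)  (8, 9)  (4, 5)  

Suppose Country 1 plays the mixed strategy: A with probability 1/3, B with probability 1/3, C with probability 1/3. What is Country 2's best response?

B

Country 2's best reply maximizes expected payoff against the mix.
A: (1/3)·5 + (1/3)·7 + (1/3)·3 = 5
B: (1/3)·3 + (1/3)·9 + (1/3)·9 = 7
C: (1/3)·9 + (1/3)·5 + (1/3)·5 = 19/3
Highest expected payoff is 7, from B.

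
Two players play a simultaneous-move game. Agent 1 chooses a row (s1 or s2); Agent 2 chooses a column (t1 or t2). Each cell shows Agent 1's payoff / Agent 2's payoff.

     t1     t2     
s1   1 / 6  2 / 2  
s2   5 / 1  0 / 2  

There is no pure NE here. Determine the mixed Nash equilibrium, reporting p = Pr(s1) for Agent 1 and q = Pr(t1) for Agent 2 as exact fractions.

Each player's mixing probability is pinned down by making the *other* player indifferent.
Agent 2 indifferent between t1 and t2: p·6 + (1−p)·1 = p·2 + (1−p)·2 ⟹ 1 + 5p = 2 + 0p ⟹ p = 1/5.
Agent 1 indifferent between s1 and s2: q·1 + (1−q)·2 = q·5 + (1−q)·0 ⟹ 2 + (-1)q = 0 + 5q ⟹ q = 1/3.

p = 1/5, q = 1/3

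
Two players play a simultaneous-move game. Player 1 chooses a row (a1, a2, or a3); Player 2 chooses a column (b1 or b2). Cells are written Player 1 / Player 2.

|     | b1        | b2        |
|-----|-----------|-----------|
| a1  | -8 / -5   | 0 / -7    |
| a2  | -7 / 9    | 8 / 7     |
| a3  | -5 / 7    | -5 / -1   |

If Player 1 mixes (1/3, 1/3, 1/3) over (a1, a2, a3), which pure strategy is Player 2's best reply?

b1

Compute Player 2's expected payoff from each pure strategy against the given mix.
b1: (1/3)·(-5) + (1/3)·9 + (1/3)·7 = 11/3
b2: (1/3)·(-7) + (1/3)·7 + (1/3)·(-1) = -1/3
Highest expected payoff is 11/3, from b1.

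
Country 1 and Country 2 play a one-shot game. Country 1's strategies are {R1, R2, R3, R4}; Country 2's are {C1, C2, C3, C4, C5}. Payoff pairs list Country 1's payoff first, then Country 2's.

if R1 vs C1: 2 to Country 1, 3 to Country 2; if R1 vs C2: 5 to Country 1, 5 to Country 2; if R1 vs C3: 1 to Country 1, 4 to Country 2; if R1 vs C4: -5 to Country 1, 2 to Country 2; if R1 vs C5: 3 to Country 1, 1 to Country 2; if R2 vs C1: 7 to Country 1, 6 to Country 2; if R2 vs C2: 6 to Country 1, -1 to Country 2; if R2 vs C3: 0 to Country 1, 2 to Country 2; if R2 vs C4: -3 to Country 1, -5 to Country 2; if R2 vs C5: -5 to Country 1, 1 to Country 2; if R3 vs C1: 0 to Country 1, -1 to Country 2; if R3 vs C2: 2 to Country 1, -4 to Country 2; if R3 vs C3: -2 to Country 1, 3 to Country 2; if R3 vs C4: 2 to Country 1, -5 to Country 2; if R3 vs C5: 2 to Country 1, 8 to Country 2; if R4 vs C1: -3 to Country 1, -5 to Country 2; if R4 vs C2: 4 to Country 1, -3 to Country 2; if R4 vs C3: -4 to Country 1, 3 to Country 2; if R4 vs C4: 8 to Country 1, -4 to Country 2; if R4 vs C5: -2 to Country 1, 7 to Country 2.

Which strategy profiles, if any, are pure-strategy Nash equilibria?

(R2, C1)

A profile is a Nash equilibrium when each player is best-responding to the other.
Country 1's best responses — vs C1: R2 (payoff 7); vs C2: R2 (payoff 6); vs C3: R1 (payoff 1); vs C4: R4 (payoff 8); vs C5: R1 (payoff 3).
Country 2's best responses — vs R1: C2 (payoff 5); vs R2: C1 (payoff 6); vs R3: C5 (payoff 8); vs R4: C5 (payoff 7).
The only mutual best response is (R2, C1); neither player gains by switching there.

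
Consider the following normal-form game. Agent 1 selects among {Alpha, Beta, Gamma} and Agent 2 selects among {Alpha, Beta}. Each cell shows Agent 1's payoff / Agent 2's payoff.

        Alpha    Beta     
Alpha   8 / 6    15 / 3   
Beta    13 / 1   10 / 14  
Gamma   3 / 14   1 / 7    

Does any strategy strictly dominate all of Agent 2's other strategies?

None

Check whether one of Agent 2's strategies beats all alternatives regardless of what the opponent does.
Alpha is not dominant: against Beta, Beta gives 14 > 1.
Beta is not dominant: against Alpha, Alpha gives 6 > 3.
No single strategy is best against every opponent action.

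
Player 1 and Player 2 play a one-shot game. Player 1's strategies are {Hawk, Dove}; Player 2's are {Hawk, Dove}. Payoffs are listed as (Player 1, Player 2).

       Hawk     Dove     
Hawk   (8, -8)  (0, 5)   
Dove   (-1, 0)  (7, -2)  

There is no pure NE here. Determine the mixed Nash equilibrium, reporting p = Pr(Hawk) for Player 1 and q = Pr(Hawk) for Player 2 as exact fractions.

In a mixed NE each player is indifferent between their pure strategies, so the opponent's mix sets the indifference.
Player 2 indifferent between Hawk and Dove: p·(-8) + (1−p)·0 = p·5 + (1−p)·(-2) ⟹ 0 + (-8)p = (-2) + 7p ⟹ p = 2/15.
Player 1 indifferent between Hawk and Dove: q·8 + (1−q)·0 = q·(-1) + (1−q)·7 ⟹ 0 + 8q = 7 + (-8)q ⟹ q = 7/16.

p = 2/15, q = 7/16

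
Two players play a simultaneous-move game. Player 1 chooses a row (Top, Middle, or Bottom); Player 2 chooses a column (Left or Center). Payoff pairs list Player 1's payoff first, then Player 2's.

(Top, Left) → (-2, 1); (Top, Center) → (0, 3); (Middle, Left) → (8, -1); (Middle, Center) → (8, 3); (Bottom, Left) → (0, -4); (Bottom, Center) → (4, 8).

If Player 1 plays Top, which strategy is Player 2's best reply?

Center

With Player 1 fixed at Top, Player 2's payoffs are: Left → 1, Center → 3.
The maximum is 3, achieved by Center.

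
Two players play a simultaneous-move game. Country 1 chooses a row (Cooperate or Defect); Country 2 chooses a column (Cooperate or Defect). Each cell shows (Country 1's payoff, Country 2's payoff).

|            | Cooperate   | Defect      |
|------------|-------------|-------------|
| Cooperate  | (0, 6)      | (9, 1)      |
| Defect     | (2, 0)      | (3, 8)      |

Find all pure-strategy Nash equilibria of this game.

Check mutual best responses: a cell is a NE iff neither player can gain by unilaterally deviating.
Country 1's best responses — vs Cooperate: Defect (payoff 2); vs Defect: Cooperate (payoff 9).
Country 2's best responses — vs Cooperate: Cooperate (payoff 6); vs Defect: Defect (payoff 8).
No cell has both players best-responding. For instance, Country 1's best reply to Cooperate is Defect, but against Defect Country 2 prefers Defect over Cooperate.

No pure-strategy Nash equilibrium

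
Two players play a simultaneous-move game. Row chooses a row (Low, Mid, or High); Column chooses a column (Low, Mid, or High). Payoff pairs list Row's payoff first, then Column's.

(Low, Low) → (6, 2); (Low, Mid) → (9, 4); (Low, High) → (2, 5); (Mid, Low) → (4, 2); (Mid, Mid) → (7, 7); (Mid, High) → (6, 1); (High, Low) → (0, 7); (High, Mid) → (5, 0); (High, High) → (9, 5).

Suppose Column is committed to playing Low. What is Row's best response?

With Column fixed at Low, Row's payoffs are: Low → 6, Mid → 4, High → 0.
The maximum is 6, achieved by Low.

Low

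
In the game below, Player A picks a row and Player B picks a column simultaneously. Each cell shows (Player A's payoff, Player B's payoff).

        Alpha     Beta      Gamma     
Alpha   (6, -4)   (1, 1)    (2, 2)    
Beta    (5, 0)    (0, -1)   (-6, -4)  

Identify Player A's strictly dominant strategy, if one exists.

Check whether one of Player A's strategies beats all alternatives regardless of what the opponent does.
Alpha strictly dominates: vs Alpha: 6 > 5; vs Beta: 1 > 0; vs Gamma: 2 > -6.

Alpha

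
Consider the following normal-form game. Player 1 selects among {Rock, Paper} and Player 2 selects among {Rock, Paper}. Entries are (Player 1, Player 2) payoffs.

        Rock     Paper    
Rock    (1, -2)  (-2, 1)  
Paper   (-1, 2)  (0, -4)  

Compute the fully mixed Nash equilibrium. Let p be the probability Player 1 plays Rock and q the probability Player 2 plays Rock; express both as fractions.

p = 2/3, q = 1/2

Each player's mixing probability is pinned down by making the *other* player indifferent.
Player 2 indifferent between Rock and Paper: p·(-2) + (1−p)·2 = p·1 + (1−p)·(-4) ⟹ 2 + (-4)p = (-4) + 5p ⟹ p = 2/3.
Player 1 indifferent between Rock and Paper: q·1 + (1−q)·(-2) = q·(-1) + (1−q)·0 ⟹ (-2) + 3q = 0 + (-1)q ⟹ q = 1/2.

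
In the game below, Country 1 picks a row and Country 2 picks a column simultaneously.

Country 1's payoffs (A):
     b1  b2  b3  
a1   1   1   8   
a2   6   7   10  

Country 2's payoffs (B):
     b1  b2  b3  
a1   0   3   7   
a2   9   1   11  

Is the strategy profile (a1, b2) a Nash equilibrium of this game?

No

Holding Country 2 at b2: Country 1 gets 1 from a1 but could get 7 by switching to a2. Country 1 has a profitable deviation.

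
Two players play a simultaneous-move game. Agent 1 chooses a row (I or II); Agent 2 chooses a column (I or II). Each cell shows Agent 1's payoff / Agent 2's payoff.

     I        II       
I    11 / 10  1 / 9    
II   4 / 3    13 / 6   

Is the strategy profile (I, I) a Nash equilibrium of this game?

Yes

Holding Agent 2 at I: Agent 1 gets 11 from I, versus 4 from II. No profitable deviation for Agent 1.
Holding Agent 1 at I: Agent 2 gets 10 from I, versus 9 from II. No profitable deviation for Agent 2 either.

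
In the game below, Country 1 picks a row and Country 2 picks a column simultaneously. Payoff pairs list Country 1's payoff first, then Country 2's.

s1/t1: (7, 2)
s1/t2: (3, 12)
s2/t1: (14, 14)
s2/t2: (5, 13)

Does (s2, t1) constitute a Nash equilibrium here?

Yes

Holding Country 2 at t1: Country 1 gets 14 from s2, versus 7 from s1. No profitable deviation for Country 1.
Holding Country 1 at s2: Country 2 gets 14 from t1, versus 13 from t2. No profitable deviation for Country 2 either.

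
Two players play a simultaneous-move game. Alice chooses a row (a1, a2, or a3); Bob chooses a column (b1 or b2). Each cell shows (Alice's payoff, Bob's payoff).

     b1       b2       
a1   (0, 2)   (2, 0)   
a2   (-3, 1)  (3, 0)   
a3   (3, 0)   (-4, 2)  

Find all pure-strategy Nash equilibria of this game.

No pure-strategy Nash equilibrium

Check mutual best responses: a cell is a NE iff neither player can gain by unilaterally deviating.
Alice's best responses — vs b1: a3 (payoff 3); vs b2: a2 (payoff 3).
Bob's best responses — vs a1: b1 (payoff 2); vs a2: b1 (payoff 1); vs a3: b2 (payoff 2).
No cell has both players best-responding. For instance, Alice's best reply to b2 is a2, but against a2 Bob prefers b1 over b2.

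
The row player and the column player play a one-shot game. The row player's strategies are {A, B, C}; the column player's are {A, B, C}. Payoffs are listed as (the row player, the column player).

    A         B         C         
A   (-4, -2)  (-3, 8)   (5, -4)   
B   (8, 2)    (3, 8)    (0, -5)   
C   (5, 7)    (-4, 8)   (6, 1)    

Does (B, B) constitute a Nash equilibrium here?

Yes

Holding the column player at B: the row player gets 3 from B, versus -3 from A, -4 from C. No profitable deviation for the row player.
Holding the row player at B: the column player gets 8 from B, versus 2 from A, -5 from C. No profitable deviation for the column player either.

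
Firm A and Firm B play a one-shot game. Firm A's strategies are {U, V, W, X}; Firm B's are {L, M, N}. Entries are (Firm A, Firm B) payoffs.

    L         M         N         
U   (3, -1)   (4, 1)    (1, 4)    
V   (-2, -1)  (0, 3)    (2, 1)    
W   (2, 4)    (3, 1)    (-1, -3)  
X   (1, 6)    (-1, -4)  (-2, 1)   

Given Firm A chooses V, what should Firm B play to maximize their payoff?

M

With Firm A fixed at V, Firm B's payoffs are: L → -1, M → 3, N → 1.
The maximum is 3, achieved by M.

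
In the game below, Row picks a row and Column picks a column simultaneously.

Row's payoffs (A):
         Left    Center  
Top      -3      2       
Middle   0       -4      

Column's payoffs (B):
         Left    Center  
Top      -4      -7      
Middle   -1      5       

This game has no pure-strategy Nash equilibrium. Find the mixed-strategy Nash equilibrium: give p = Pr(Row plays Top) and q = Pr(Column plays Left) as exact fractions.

p = 2/3, q = 2/3

In a mixed NE each player is indifferent between their pure strategies, so the opponent's mix sets the indifference.
Column indifferent between Left and Center: p·(-4) + (1−p)·(-1) = p·(-7) + (1−p)·5 ⟹ (-1) + (-3)p = 5 + (-12)p ⟹ p = 2/3.
Row indifferent between Top and Middle: q·(-3) + (1−q)·2 = q·0 + (1−q)·(-4) ⟹ 2 + (-5)q = (-4) + 4q ⟹ q = 2/3.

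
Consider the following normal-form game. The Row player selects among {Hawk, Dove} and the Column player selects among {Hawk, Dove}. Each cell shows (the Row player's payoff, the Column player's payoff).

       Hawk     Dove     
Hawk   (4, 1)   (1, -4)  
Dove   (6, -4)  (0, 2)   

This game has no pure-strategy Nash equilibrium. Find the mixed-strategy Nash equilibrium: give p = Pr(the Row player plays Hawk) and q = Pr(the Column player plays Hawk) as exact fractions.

p = 6/11, q = 1/3

In a mixed NE each player is indifferent between their pure strategies, so the opponent's mix sets the indifference.
The Column player indifferent between Hawk and Dove: p·1 + (1−p)·(-4) = p·(-4) + (1−p)·2 ⟹ (-4) + 5p = 2 + (-6)p ⟹ p = 6/11.
The Row player indifferent between Hawk and Dove: q·4 + (1−q)·1 = q·6 + (1−q)·0 ⟹ 1 + 3q = 0 + 6q ⟹ q = 1/3.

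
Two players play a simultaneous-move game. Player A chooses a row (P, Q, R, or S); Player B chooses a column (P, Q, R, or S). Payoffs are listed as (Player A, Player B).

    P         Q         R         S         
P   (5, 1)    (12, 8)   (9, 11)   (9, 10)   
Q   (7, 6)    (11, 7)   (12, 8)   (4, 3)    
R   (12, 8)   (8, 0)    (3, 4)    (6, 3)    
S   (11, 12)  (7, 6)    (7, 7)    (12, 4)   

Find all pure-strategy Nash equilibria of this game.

Check mutual best responses: a cell is a NE iff neither player can gain by unilaterally deviating.
Player A's best responses — vs P: R (payoff 12); vs Q: P (payoff 12); vs R: Q (payoff 12); vs S: S (payoff 12).
Player B's best responses — vs P: R (payoff 11); vs Q: R (payoff 8); vs R: P (payoff 8); vs S: P (payoff 12).
Mutual best responses occur at (Q, R) and (R, P); at each, neither player gains by switching.

(Q, R) and (R, P)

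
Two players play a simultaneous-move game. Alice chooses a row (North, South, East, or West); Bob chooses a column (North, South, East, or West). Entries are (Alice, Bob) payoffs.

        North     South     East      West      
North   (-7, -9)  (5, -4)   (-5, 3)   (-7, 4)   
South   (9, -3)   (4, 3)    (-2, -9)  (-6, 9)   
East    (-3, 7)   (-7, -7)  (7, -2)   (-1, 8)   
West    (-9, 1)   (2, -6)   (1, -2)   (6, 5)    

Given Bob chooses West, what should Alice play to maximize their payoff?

With Bob fixed at West, Alice's payoffs are: North → -7, South → -6, East → -1, West → 6.
The maximum is 6, achieved by West.

West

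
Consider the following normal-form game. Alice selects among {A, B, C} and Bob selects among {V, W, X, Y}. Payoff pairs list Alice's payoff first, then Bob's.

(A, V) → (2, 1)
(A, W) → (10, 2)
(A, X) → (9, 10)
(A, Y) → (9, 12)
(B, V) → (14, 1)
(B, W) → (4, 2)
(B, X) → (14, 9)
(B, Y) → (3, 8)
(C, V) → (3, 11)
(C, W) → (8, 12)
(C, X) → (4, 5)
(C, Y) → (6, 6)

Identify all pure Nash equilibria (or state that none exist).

(A, Y) and (B, X)

A profile is a Nash equilibrium when each player is best-responding to the other.
Alice's best responses — vs V: B (payoff 14); vs W: A (payoff 10); vs X: B (payoff 14); vs Y: A (payoff 9).
Bob's best responses — vs A: Y (payoff 12); vs B: X (payoff 9); vs C: W (payoff 12).
Mutual best responses occur at (A, Y) and (B, X); at each, neither player gains by switching.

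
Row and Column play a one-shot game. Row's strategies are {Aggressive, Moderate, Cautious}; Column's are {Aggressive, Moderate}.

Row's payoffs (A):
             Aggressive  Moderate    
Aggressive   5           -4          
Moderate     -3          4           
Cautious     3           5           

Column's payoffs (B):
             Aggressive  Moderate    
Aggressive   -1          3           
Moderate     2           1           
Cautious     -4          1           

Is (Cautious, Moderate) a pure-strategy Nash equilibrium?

Yes

Holding Column at Moderate: Row gets 5 from Cautious, versus -4 from Aggressive, 4 from Moderate. No profitable deviation for Row.
Holding Row at Cautious: Column gets 1 from Moderate, versus -4 from Aggressive. No profitable deviation for Column either.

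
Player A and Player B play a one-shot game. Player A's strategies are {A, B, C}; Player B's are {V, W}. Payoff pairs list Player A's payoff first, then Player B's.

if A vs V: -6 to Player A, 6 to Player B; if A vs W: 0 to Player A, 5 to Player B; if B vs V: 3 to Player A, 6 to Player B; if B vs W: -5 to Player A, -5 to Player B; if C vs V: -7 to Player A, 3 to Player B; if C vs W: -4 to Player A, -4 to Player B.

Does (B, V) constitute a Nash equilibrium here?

Holding Player B at V: Player A gets 3 from B, versus -6 from A, -7 from C. No profitable deviation for Player A.
Holding Player A at B: Player B gets 6 from V, versus -5 from W. No profitable deviation for Player B either.

Yes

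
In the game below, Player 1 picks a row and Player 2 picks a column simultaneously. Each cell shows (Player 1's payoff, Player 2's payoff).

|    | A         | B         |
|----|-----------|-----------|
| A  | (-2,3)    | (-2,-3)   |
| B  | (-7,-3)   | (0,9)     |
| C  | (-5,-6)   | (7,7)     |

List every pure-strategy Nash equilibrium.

(A, A) and (C, B)

A profile is a Nash equilibrium when each player is best-responding to the other.
Player 1's best responses — vs A: A (payoff -2); vs B: C (payoff 7).
Player 2's best responses — vs A: A (payoff 3); vs B: B (payoff 9); vs C: B (payoff 7).
Mutual best responses occur at (A, A) and (C, B); at each, neither player gains by switching.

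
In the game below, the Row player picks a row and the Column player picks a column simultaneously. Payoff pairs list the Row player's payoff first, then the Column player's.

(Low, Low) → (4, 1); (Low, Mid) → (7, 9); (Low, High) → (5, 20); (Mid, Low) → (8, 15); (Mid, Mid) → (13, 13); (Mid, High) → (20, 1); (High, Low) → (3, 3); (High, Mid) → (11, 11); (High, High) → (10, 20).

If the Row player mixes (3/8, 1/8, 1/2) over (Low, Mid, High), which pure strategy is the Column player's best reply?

High

Compute the Column player's expected payoff from each pure strategy against the given mix.
Low: (3/8)·1 + (1/8)·15 + (1/2)·3 = 15/4
Mid: (3/8)·9 + (1/8)·13 + (1/2)·11 = 21/2
High: (3/8)·20 + (1/8)·1 + (1/2)·20 = 141/8
Highest expected payoff is 141/8, from High.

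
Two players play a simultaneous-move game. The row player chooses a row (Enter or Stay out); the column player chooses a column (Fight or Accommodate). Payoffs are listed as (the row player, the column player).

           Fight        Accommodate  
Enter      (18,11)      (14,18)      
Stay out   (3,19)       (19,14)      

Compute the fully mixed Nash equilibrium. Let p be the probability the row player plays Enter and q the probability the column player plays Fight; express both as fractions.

Each player's mixing probability is pinned down by making the *other* player indifferent.
The column player indifferent between Fight and Accommodate: p·11 + (1−p)·19 = p·18 + (1−p)·14 ⟹ 19 + (-8)p = 14 + 4p ⟹ p = 5/12.
The row player indifferent between Enter and Stay out: q·18 + (1−q)·14 = q·3 + (1−q)·19 ⟹ 14 + 4q = 19 + (-16)q ⟹ q = 1/4.

p = 5/12, q = 1/4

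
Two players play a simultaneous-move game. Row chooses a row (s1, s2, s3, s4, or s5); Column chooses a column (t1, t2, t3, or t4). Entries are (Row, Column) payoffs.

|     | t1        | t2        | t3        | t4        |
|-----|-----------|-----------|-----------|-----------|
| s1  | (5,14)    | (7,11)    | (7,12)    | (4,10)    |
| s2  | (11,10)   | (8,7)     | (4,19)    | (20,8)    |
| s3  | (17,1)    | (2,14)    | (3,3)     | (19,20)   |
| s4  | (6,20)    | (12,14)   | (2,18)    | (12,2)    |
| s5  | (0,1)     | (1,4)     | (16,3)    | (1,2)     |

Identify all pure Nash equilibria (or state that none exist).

None

Check mutual best responses: a cell is a NE iff neither player can gain by unilaterally deviating.
Row's best responses — vs t1: s3 (payoff 17); vs t2: s4 (payoff 12); vs t3: s5 (payoff 16); vs t4: s2 (payoff 20).
Column's best responses — vs s1: t1 (payoff 14); vs s2: t3 (payoff 19); vs s3: t4 (payoff 20); vs s4: t1 (payoff 20); vs s5: t2 (payoff 4).
No cell has both players best-responding. For instance, Row's best reply to t1 is s3, but against s3 Column prefers t4 over t1.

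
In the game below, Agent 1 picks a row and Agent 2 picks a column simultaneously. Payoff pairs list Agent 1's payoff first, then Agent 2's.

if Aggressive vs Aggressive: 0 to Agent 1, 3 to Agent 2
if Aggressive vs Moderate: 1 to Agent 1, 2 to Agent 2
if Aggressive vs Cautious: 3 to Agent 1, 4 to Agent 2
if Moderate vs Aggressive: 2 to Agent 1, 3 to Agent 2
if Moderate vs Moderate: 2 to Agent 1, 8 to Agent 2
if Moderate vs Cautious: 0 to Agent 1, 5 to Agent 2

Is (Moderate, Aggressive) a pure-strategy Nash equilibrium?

No

Holding Agent 2 at Aggressive: Agent 1 gets 2 from Moderate, versus 0 from Aggressive. No profitable deviation for Agent 1.
Holding Agent 1 at Moderate: Agent 2 gets 3 from Aggressive but could get 8 by switching to Moderate. Agent 2 has a profitable deviation.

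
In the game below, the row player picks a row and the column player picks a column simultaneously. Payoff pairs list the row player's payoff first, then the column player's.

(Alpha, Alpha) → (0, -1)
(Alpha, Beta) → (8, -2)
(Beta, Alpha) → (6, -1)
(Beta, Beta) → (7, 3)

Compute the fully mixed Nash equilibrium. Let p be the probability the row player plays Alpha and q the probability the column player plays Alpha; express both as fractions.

p = 4/5, q = 1/7

In a mixed NE each player is indifferent between their pure strategies, so the opponent's mix sets the indifference.
The column player indifferent between Alpha and Beta: p·(-1) + (1−p)·(-1) = p·(-2) + (1−p)·3 ⟹ (-1) + 0p = 3 + (-5)p ⟹ p = 4/5.
The row player indifferent between Alpha and Beta: q·0 + (1−q)·8 = q·6 + (1−q)·7 ⟹ 8 + (-8)q = 7 + (-1)q ⟹ q = 1/7.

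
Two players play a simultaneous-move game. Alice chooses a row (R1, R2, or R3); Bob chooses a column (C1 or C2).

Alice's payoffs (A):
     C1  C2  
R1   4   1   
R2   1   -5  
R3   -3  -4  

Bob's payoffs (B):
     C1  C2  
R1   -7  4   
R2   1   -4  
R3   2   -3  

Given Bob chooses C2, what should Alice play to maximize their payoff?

With Bob fixed at C2, Alice's payoffs are: R1 → 1, R2 → -5, R3 → -4.
The maximum is 1, achieved by R1.

R1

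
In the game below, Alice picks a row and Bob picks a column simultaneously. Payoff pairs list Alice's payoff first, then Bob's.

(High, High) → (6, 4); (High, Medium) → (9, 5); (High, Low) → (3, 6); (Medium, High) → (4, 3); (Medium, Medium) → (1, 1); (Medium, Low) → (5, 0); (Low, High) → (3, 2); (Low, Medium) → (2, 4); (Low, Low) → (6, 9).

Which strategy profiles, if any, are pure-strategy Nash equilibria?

(Low, Low)

Find each player's best response to every opponent strategy; NE are the intersections.
Alice's best responses — vs High: High (payoff 6); vs Medium: High (payoff 9); vs Low: Low (payoff 6).
Bob's best responses — vs High: Low (payoff 6); vs Medium: High (payoff 3); vs Low: Low (payoff 9).
The only mutual best response is (Low, Low); neither player gains by switching there.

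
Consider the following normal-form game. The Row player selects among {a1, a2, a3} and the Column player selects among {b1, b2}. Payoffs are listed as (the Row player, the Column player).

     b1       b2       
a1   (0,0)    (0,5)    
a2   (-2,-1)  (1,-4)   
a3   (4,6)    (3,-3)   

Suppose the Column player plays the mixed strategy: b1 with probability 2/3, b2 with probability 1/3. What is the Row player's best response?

a3

The Row player's best reply maximizes expected payoff against the mix.
a1: (2/3)·0 + (1/3)·0 = 0
a2: (2/3)·(-2) + (1/3)·1 = -1
a3: (2/3)·4 + (1/3)·3 = 11/3
Highest expected payoff is 11/3, from a3.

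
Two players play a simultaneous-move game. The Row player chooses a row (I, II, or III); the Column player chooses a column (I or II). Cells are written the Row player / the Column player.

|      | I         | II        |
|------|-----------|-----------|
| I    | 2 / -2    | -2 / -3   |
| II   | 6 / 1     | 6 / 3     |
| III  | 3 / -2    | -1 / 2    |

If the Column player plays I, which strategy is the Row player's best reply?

II

With the Column player fixed at I, the Row player's payoffs are: I → 2, II → 6, III → 3.
The maximum is 6, achieved by II.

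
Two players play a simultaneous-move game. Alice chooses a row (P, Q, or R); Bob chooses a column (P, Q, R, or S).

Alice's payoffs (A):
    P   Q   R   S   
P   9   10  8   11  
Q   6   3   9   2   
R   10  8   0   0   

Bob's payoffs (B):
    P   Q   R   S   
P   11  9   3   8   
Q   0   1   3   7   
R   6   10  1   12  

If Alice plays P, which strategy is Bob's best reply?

With Alice fixed at P, Bob's payoffs are: P → 11, Q → 9, R → 3, S → 8.
The maximum is 11, achieved by P.

P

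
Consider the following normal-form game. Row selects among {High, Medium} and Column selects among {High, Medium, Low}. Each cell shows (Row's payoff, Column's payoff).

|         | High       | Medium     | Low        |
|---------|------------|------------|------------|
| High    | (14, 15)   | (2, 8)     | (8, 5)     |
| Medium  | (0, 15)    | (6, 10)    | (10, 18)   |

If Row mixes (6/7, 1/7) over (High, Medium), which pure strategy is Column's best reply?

Column's best reply maximizes expected payoff against the mix.
High: (6/7)·15 + (1/7)·15 = 15
Medium: (6/7)·8 + (1/7)·10 = 58/7
Low: (6/7)·5 + (1/7)·18 = 48/7
Highest expected payoff is 15, from High.

High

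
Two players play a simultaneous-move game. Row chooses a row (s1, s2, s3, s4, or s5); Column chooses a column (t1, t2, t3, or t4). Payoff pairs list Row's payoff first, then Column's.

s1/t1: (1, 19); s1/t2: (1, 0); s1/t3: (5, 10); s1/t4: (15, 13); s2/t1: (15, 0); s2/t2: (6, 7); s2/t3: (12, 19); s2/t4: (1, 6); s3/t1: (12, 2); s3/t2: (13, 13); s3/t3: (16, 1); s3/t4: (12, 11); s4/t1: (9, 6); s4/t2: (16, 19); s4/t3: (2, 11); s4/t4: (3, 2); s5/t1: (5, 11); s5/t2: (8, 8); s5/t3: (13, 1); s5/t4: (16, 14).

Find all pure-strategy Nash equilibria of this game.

Check mutual best responses: a cell is a NE iff neither player can gain by unilaterally deviating.
Row's best responses — vs t1: s2 (payoff 15); vs t2: s4 (payoff 16); vs t3: s3 (payoff 16); vs t4: s5 (payoff 16).
Column's best responses — vs s1: t1 (payoff 19); vs s2: t3 (payoff 19); vs s3: t2 (payoff 13); vs s4: t2 (payoff 19); vs s5: t4 (payoff 14).
Mutual best responses occur at (s4, t2) and (s5, t4); at each, neither player gains by switching.

(s4, t2) and (s5, t4)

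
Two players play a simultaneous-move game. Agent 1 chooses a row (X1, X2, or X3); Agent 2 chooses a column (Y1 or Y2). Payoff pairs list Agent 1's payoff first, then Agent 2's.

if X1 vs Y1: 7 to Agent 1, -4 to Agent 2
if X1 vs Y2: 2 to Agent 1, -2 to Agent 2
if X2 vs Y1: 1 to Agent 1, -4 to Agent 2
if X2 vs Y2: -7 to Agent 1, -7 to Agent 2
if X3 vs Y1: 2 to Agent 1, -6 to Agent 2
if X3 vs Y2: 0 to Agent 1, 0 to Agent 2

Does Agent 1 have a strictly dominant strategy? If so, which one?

A strategy is strictly dominant if it gives Agent 1 a strictly higher payoff than every other strategy, against every choice by the opponent.
X1 strictly dominates: vs Y1: 7 > each of {1, 2}; vs Y2: 2 > each of {-7, 0}.

X1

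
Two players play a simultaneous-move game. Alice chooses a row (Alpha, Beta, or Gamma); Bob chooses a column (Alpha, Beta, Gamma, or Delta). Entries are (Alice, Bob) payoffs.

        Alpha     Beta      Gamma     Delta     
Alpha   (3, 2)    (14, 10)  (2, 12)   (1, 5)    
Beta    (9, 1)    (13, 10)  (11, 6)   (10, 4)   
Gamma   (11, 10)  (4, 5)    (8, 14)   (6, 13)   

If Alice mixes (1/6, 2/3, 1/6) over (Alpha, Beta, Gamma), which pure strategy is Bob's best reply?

Compute Bob's expected payoff from each pure strategy against the given mix.
Alpha: (1/6)·2 + (2/3)·1 + (1/6)·10 = 8/3
Beta: (1/6)·10 + (2/3)·10 + (1/6)·5 = 55/6
Gamma: (1/6)·12 + (2/3)·6 + (1/6)·14 = 25/3
Delta: (1/6)·5 + (2/3)·4 + (1/6)·13 = 17/3
Highest expected payoff is 55/6, from Beta.

Beta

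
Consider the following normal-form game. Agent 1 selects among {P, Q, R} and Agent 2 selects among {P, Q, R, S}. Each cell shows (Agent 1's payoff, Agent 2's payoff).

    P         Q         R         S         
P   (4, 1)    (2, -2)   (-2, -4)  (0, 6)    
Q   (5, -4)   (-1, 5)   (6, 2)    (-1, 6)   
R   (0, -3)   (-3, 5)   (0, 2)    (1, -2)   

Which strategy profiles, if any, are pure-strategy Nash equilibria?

There is no pure-strategy Nash equilibrium

Find each player's best response to every opponent strategy; NE are the intersections.
Agent 1's best responses — vs P: Q (payoff 5); vs Q: P (payoff 2); vs R: Q (payoff 6); vs S: R (payoff 1).
Agent 2's best responses — vs P: S (payoff 6); vs Q: S (payoff 6); vs R: Q (payoff 5).
No cell has both players best-responding. For instance, Agent 1's best reply to S is R, but against R Agent 2 prefers Q over S.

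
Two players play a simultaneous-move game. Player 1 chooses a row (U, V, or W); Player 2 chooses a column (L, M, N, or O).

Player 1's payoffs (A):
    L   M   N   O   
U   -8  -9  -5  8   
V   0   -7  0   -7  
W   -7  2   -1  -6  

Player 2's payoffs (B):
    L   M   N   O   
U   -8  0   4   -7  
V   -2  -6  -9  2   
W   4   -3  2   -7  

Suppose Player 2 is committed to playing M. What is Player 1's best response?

With Player 2 fixed at M, Player 1's payoffs are: U → -9, V → -7, W → 2.
The maximum is 2, achieved by W.

W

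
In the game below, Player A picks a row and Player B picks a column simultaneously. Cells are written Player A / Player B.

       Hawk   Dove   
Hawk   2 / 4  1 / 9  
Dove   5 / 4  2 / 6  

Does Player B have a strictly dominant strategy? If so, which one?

Dove

A strategy is strictly dominant if it gives Player B a strictly higher payoff than every other strategy, against every choice by the opponent.
Dove strictly dominates: vs Hawk: 9 > 4; vs Dove: 6 > 4.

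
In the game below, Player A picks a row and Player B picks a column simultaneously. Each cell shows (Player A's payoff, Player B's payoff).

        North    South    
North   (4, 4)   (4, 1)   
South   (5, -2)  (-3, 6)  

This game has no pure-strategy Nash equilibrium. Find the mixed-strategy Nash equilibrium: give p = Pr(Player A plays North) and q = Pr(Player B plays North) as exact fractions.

p = 8/11, q = 7/8

Each player's mixing probability is pinned down by making the *other* player indifferent.
Player B indifferent between North and South: p·4 + (1−p)·(-2) = p·1 + (1−p)·6 ⟹ (-2) + 6p = 6 + (-5)p ⟹ p = 8/11.
Player A indifferent between North and South: q·4 + (1−q)·4 = q·5 + (1−q)·(-3) ⟹ 4 + 0q = (-3) + 8q ⟹ q = 7/8.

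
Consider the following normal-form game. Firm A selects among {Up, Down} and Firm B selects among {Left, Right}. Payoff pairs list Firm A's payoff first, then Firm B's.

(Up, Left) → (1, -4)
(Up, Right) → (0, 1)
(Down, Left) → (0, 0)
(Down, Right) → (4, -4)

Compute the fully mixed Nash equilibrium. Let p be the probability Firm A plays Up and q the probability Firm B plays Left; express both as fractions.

p = 4/9, q = 4/5

Each player's mixing probability is pinned down by making the *other* player indifferent.
Firm B indifferent between Left and Right: p·(-4) + (1−p)·0 = p·1 + (1−p)·(-4) ⟹ 0 + (-4)p = (-4) + 5p ⟹ p = 4/9.
Firm A indifferent between Up and Down: q·1 + (1−q)·0 = q·0 + (1−q)·4 ⟹ 0 + 1q = 4 + (-4)q ⟹ q = 4/5.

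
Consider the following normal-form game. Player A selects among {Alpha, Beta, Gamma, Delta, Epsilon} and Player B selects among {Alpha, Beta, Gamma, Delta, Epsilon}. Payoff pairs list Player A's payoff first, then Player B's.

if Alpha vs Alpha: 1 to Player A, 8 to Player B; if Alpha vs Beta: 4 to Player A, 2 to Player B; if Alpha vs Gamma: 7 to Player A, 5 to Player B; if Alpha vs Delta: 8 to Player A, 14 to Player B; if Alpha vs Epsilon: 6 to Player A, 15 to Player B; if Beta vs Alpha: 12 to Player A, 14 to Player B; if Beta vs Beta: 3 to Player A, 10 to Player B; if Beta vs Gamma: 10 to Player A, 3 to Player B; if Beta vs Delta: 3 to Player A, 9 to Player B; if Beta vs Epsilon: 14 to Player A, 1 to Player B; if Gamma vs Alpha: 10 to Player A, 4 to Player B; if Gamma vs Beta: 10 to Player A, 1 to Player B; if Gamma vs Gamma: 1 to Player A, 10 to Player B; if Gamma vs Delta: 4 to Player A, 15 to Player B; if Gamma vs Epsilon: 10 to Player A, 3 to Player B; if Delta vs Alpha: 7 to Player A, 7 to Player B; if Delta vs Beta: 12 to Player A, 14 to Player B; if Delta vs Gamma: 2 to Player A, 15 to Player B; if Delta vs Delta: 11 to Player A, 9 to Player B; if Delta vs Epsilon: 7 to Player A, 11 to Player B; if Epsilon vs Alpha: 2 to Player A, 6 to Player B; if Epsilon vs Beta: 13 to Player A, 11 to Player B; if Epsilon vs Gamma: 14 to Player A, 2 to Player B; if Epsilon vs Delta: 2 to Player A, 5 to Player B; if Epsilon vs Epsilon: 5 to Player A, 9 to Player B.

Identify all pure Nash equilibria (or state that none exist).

(Beta, Alpha) and (Epsilon, Beta)

Check mutual best responses: a cell is a NE iff neither player can gain by unilaterally deviating.
Player A's best responses — vs Alpha: Beta (payoff 12); vs Beta: Epsilon (payoff 13); vs Gamma: Epsilon (payoff 14); vs Delta: Delta (payoff 11); vs Epsilon: Beta (payoff 14).
Player B's best responses — vs Alpha: Epsilon (payoff 15); vs Beta: Alpha (payoff 14); vs Gamma: Delta (payoff 15); vs Delta: Gamma (payoff 15); vs Epsilon: Beta (payoff 11).
Mutual best responses occur at (Beta, Alpha) and (Epsilon, Beta); at each, neither player gains by switching.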